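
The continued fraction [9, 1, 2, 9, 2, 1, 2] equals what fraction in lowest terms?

Fold from the inside: start with 2/1.
  1 + 1/2 = 3/2
  2 + 2/3 = 8/3
  9 + 3/8 = 75/8
  2 + 8/75 = 158/75
  1 + 75/158 = 233/158
  9 + 158/233 = 2255/233

2255/233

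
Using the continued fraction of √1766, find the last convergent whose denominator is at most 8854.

√1766 = [42; 42, 84, …] (period length 2).
Convergents:
  p_0/q_0 = 42/1
  p_1/q_1 = 1765/42
  p_2/q_2 = 148302/3529
  p_3/q_3 = 6230449/148260
q_2 = 3529 ≤ 8854 < 148260 = q_3, so the answer is 148302/3529.

148302/3529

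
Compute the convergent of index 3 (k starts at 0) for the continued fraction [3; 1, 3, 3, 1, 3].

Using pₖ = aₖpₖ₋₁ + pₖ₋₂, qₖ = aₖqₖ₋₁ + qₖ₋₂ (with p₋₁=1, p₋₂=0, q₋₁=0, q₋₂=1):
  k=0: a=3, p=3, q=1
  k=1: a=1, p=4, q=1
  k=2: a=3, p=15, q=4
  k=3: a=3, p=49, q=13

49/13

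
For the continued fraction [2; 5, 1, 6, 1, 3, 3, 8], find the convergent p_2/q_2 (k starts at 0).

13/6

Using pₖ = aₖpₖ₋₁ + pₖ₋₂, qₖ = aₖqₖ₋₁ + qₖ₋₂ (with p₋₁=1, p₋₂=0, q₋₁=0, q₋₂=1):
  k=0: a=2, p=2, q=1
  k=1: a=5, p=11, q=5
  k=2: a=1, p=13, q=6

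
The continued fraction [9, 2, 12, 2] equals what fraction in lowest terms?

Using pₖ = aₖpₖ₋₁ + pₖ₋₂ and qₖ = aₖqₖ₋₁ + qₖ₋₂:
  k=0: a=9, p=9, q=1
  k=1: a=2, p=19, q=2
  k=2: a=12, p=237, q=25
  k=3: a=2, p=493, q=52

493/52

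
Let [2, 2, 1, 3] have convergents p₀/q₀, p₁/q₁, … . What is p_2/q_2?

7/3

Using pₖ = aₖpₖ₋₁ + pₖ₋₂, qₖ = aₖqₖ₋₁ + qₖ₋₂ (with p₋₁=1, p₋₂=0, q₋₁=0, q₋₂=1):
  k=0: a=2, p=2, q=1
  k=1: a=2, p=5, q=2
  k=2: a=1, p=7, q=3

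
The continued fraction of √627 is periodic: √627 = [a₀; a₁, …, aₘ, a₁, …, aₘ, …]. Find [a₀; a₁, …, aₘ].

a₀ = ⌊√627⌋ = 25.
With m₀=0, d₀=1 and mₖ₊₁ = dₖaₖ − mₖ, dₖ₊₁ = (n − mₖ₊₁²)/dₖ, aₖ₊₁ = ⌊(a₀+mₖ₊₁)/dₖ₊₁⌋:
  k=1: m=25, d=2, a=25
  k=2: m=25, d=1, a=50
d=1 and a=2a₀=50 at k=2, so the next step gives (m, d) = (25, 2) again — its k=1 value — and the period has length 2.

[25; 25, 50]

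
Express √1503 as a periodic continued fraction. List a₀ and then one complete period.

[38; 1, 3, 3, 8, 3, 3, 1, 76]

a₀ = ⌊√1503⌋ = 38.
With m₀=0, d₀=1 and mₖ₊₁ = dₖaₖ − mₖ, dₖ₊₁ = (n − mₖ₊₁²)/dₖ, aₖ₊₁ = ⌊(a₀+mₖ₊₁)/dₖ₊₁⌋:
  k=1: m=38, d=59, a=1
  k=2: m=21, d=18, a=3
  k=3: m=33, d=23, a=3
  k=4: m=36, d=9, a=8
  k=5: m=36, d=23, a=3
  k=6: m=33, d=18, a=3
  k=7: m=21, d=59, a=1
  k=8: m=38, d=1, a=76
d=1 and a=2a₀=76 at k=8, so the next step gives (m, d) = (38, 59) again — its k=1 value — and the period has length 8.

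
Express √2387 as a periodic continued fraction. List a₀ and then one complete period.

[48; 1, 5, 1, 96]

a₀ = ⌊√2387⌋ = 48.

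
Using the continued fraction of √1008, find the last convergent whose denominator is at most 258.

√1008 = [31; 1, 2, 1, 62, …] (period length 4).
Convergents:
  p_0/q_0 = 31/1
  p_1/q_1 = 32/1
  p_2/q_2 = 95/3
  p_3/q_3 = 127/4
  p_4/q_4 = 7969/251
  p_5/q_5 = 8096/255
  p_6/q_6 = 24161/761
q_5 = 255 ≤ 258 < 761 = q_6, so the answer is 8096/255.

8096/255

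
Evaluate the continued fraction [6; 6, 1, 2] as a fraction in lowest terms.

Fold from the inside: start with 2/1.
  1 + 1/2 = 3/2
  6 + 2/3 = 20/3
  6 + 3/20 = 123/20

123/20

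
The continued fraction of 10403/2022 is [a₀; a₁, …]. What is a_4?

9

10403 = 5·2022 + 293   →  a_0 = 5
2022 = 6·293 + 264   →  a_1 = 6
293 = 1·264 + 29   →  a_2 = 1
264 = 9·29 + 3   →  a_3 = 9
29 = 9·3 + 2   →  a_4 = 9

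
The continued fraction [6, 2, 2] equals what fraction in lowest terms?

Using pₖ = aₖpₖ₋₁ + pₖ₋₂ and qₖ = aₖqₖ₋₁ + qₖ₋₂:
  k=0: a=6, p=6, q=1
  k=1: a=2, p=13, q=2
  k=2: a=2, p=32, q=5

32/5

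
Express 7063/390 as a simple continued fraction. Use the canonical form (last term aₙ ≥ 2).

7063 = 18*390 + 43
390 = 9*43 + 3
43 = 14*3 + 1
3 = 3*1 + 0  (stop)
So 7063/390 = [18; 9, 14, 3].

[18; 9, 14, 3]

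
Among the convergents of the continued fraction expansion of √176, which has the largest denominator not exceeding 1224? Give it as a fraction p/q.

√176 = [13; 3, 1, 3, 26, …] (period length 4).
Convergents:
  p_0/q_0 = 13/1
  p_1/q_1 = 40/3
  p_2/q_2 = 53/4
  p_3/q_3 = 199/15
  p_4/q_4 = 5227/394
  p_5/q_5 = 15880/1197
  p_6/q_6 = 21107/1591
q_5 = 1197 ≤ 1224 < 1591 = q_6, so the answer is 15880/1197.

15880/1197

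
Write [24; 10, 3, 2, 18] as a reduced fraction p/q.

31977/1327

Using pₖ = aₖpₖ₋₁ + pₖ₋₂ and qₖ = aₖqₖ₋₁ + qₖ₋₂:
  k=0: a=24, p=24, q=1
  k=1: a=10, p=241, q=10
  k=2: a=3, p=747, q=31
  k=3: a=2, p=1735, q=72
  k=4: a=18, p=31977, q=1327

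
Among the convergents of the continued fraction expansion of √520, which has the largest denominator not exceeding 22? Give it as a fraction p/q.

114/5

√520 = [22; 1, 4, 11, 4, 1, 44, …] (period length 6).
Convergents:
  p_0/q_0 = 22/1
  p_1/q_1 = 23/1
  p_2/q_2 = 114/5
  p_3/q_3 = 1277/56
q_2 = 5 ≤ 22 < 56 = q_3, so the answer is 114/5.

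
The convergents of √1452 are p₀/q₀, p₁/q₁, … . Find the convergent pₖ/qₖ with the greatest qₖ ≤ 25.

√1452 = [38; 9, 1, 1, 18, 1, 1, 9, 76, …] (period length 8).
Convergents:
  p_0/q_0 = 38/1
  p_1/q_1 = 343/9
  p_2/q_2 = 381/10
  p_3/q_3 = 724/19
  p_4/q_4 = 13413/352
q_3 = 19 ≤ 25 < 352 = q_4, so the answer is 724/19.

724/19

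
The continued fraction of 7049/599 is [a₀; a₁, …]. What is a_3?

7049 = 11·599 + 460   →  a_0 = 11
599 = 1·460 + 139   →  a_1 = 1
460 = 3·139 + 43   →  a_2 = 3
139 = 3·43 + 10   →  a_3 = 3

3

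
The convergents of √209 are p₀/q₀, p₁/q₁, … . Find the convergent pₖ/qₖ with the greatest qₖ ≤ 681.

4019/278

√209 = [14; 2, 5, 3, 2, 3, 5, 2, 28, …] (period length 8).
Convergents:
  p_0/q_0 = 14/1
  p_1/q_1 = 29/2
  p_2/q_2 = 159/11
  p_3/q_3 = 506/35
  p_4/q_4 = 1171/81
  p_5/q_5 = 4019/278
  p_6/q_6 = 21266/1471
q_5 = 278 ≤ 681 < 1471 = q_6, so the answer is 4019/278.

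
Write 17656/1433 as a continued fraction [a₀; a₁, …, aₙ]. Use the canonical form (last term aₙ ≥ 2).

17656 = 12×1433 + 460
1433 = 3×460 + 53
460 = 8×53 + 36
53 = 1×36 + 17
36 = 2×17 + 2
17 = 8×2 + 1
2 = 2×1 + 0  (stop)
So 17656/1433 = [12; 3, 8, 1, 2, 8, 2].

[12; 3, 8, 1, 2, 8, 2]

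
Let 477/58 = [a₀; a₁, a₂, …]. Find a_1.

4

477 = 8·58 + 13   →  a_0 = 8
58 = 4·13 + 6   →  a_1 = 4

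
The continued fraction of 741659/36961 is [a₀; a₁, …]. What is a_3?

2

741659 = 20·36961 + 2439   →  a_0 = 20
36961 = 15·2439 + 376   →  a_1 = 15
2439 = 6·376 + 183   →  a_2 = 6
376 = 2·183 + 10   →  a_3 = 2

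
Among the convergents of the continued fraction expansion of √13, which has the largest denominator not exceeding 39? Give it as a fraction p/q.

137/38

√13 = [3; 1, 1, 1, 1, 6, …] (period length 5).
Convergents:
  p_0/q_0 = 3/1
  p_1/q_1 = 4/1
  p_2/q_2 = 7/2
  p_3/q_3 = 11/3
  p_4/q_4 = 18/5
  p_5/q_5 = 119/33
  p_6/q_6 = 137/38
  p_7/q_7 = 256/71
q_6 = 38 ≤ 39 < 71 = q_7, so the answer is 137/38.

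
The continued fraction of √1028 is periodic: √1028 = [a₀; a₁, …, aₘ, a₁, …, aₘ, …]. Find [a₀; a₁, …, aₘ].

[32; 16, 64]

a₀ = ⌊√1028⌋ = 32.
With m₀=0, d₀=1 and mₖ₊₁ = dₖaₖ − mₖ, dₖ₊₁ = (n − mₖ₊₁²)/dₖ, aₖ₊₁ = ⌊(a₀+mₖ₊₁)/dₖ₊₁⌋:
  k=1: m=32, d=4, a=16
  k=2: m=32, d=1, a=64
d=1 and a=2a₀=64 at k=2, so the next step gives (m, d) = (32, 4) again — its k=1 value — and the period has length 2.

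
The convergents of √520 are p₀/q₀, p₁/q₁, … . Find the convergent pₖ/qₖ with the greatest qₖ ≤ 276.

√520 = [22; 1, 4, 11, 4, 1, 44, …] (period length 6).
Convergents:
  p_0/q_0 = 22/1
  p_1/q_1 = 23/1
  p_2/q_2 = 114/5
  p_3/q_3 = 1277/56
  p_4/q_4 = 5222/229
  p_5/q_5 = 6499/285
q_4 = 229 ≤ 276 < 285 = q_5, so the answer is 5222/229.

5222/229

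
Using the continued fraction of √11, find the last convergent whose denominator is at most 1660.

3970/1197

√11 = [3; 3, 6, …] (period length 2).
Convergents:
  p_0/q_0 = 3/1
  p_1/q_1 = 10/3
  p_2/q_2 = 63/19
  p_3/q_3 = 199/60
  p_4/q_4 = 1257/379
  p_5/q_5 = 3970/1197
  p_6/q_6 = 25077/7561
q_5 = 1197 ≤ 1660 < 7561 = q_6, so the answer is 3970/1197.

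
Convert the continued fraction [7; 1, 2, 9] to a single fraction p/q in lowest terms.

215/28

Fold from the inside: start with 9/1.
  2 + 1/9 = 19/9
  1 + 9/19 = 28/19
  7 + 19/28 = 215/28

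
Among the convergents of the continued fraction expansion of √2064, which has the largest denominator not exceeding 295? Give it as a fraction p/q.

7269/160

√2064 = [45; 2, 3, 7, 3, 2, 90, …] (period length 6).
Convergents:
  p_0/q_0 = 45/1
  p_1/q_1 = 91/2
  p_2/q_2 = 318/7
  p_3/q_3 = 2317/51
  p_4/q_4 = 7269/160
  p_5/q_5 = 16855/371
q_4 = 160 ≤ 295 < 371 = q_5, so the answer is 7269/160.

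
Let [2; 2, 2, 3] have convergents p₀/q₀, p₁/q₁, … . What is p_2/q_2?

Using pₖ = aₖpₖ₋₁ + pₖ₋₂, qₖ = aₖqₖ₋₁ + qₖ₋₂ (with p₋₁=1, p₋₂=0, q₋₁=0, q₋₂=1):
  k=0: a=2, p=2, q=1
  k=1: a=2, p=5, q=2
  k=2: a=2, p=12, q=5

12/5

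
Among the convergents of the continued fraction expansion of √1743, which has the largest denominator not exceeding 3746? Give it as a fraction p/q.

√1743 = [41; 1, 2, 1, 82, …] (period length 4).
Convergents:
  p_0/q_0 = 41/1
  p_1/q_1 = 42/1
  p_2/q_2 = 125/3
  p_3/q_3 = 167/4
  p_4/q_4 = 13819/331
  p_5/q_5 = 13986/335
  p_6/q_6 = 41791/1001
  p_7/q_7 = 55777/1336
  p_8/q_8 = 4615505/110553
q_7 = 1336 ≤ 3746 < 110553 = q_8, so the answer is 55777/1336.

55777/1336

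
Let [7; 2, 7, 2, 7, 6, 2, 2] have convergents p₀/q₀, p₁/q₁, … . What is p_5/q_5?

10949/1466

Using pₖ = aₖpₖ₋₁ + pₖ₋₂, qₖ = aₖqₖ₋₁ + qₖ₋₂ (with p₋₁=1, p₋₂=0, q₋₁=0, q₋₂=1):
  k=0: a=7, p=7, q=1
  k=1: a=2, p=15, q=2
  k=2: a=7, p=112, q=15
  k=3: a=2, p=239, q=32
  k=4: a=7, p=1785, q=239
  k=5: a=6, p=10949, q=1466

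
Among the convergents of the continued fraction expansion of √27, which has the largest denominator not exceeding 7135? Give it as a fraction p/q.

√27 = [5; 5, 10, …] (period length 2).
Convergents:
  p_0/q_0 = 5/1
  p_1/q_1 = 26/5
  p_2/q_2 = 265/51
  p_3/q_3 = 1351/260
  p_4/q_4 = 13775/2651
  p_5/q_5 = 70226/13515
q_4 = 2651 ≤ 7135 < 13515 = q_5, so the answer is 13775/2651.

13775/2651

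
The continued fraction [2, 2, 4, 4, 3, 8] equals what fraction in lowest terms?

2501/1022

Fold from the inside: start with 8/1.
  3 + 1/8 = 25/8
  4 + 8/25 = 108/25
  4 + 25/108 = 457/108
  2 + 108/457 = 1022/457
  2 + 457/1022 = 2501/1022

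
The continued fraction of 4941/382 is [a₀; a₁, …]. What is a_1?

1

4941 = 12·382 + 357   →  a_0 = 12
382 = 1·357 + 25   →  a_1 = 1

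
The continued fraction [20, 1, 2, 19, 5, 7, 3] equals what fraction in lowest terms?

136851/6620

Using pₖ = aₖpₖ₋₁ + pₖ₋₂ and qₖ = aₖqₖ₋₁ + qₖ₋₂:
  k=0: a=20, p=20, q=1
  k=1: a=1, p=21, q=1
  k=2: a=2, p=62, q=3
  k=3: a=19, p=1199, q=58
  k=4: a=5, p=6057, q=293
  k=5: a=7, p=43598, q=2109
  k=6: a=3, p=136851, q=6620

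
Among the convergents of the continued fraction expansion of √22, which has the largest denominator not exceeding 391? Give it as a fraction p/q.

√22 = [4; 1, 2, 4, 2, 1, 8, …] (period length 6).
Convergents:
  p_0/q_0 = 4/1
  p_1/q_1 = 5/1
  p_2/q_2 = 14/3
  p_3/q_3 = 61/13
  p_4/q_4 = 136/29
  p_5/q_5 = 197/42
  p_6/q_6 = 1712/365
  p_7/q_7 = 1909/407
q_6 = 365 ≤ 391 < 407 = q_7, so the answer is 1712/365.

1712/365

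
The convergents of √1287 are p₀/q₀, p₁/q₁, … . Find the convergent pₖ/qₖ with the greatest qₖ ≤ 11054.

√1287 = [35; 1, 6, 1, 70, …] (period length 4).
Convergents:
  p_0/q_0 = 35/1
  p_1/q_1 = 36/1
  p_2/q_2 = 251/7
  p_3/q_3 = 287/8
  p_4/q_4 = 20341/567
  p_5/q_5 = 20628/575
  p_6/q_6 = 144109/4017
  p_7/q_7 = 164737/4592
  p_8/q_8 = 11675699/325457
q_7 = 4592 ≤ 11054 < 325457 = q_8, so the answer is 164737/4592.

164737/4592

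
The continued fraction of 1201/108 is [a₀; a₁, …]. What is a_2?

1201 = 11·108 + 13   →  a_0 = 11
108 = 8·13 + 4   →  a_1 = 8
13 = 3·4 + 1   →  a_2 = 3

3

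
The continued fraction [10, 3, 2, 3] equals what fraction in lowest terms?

Using pₖ = aₖpₖ₋₁ + pₖ₋₂ and qₖ = aₖqₖ₋₁ + qₖ₋₂:
  k=0: a=10, p=10, q=1
  k=1: a=3, p=31, q=3
  k=2: a=2, p=72, q=7
  k=3: a=3, p=247, q=24

247/24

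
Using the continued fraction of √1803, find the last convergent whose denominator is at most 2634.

93798/2209

√1803 = [42; 2, 6, 28, 6, 2, 84, …] (period length 6).
Convergents:
  p_0/q_0 = 42/1
  p_1/q_1 = 85/2
  p_2/q_2 = 552/13
  p_3/q_3 = 15541/366
  p_4/q_4 = 93798/2209
  p_5/q_5 = 203137/4784
q_4 = 2209 ≤ 2634 < 4784 = q_5, so the answer is 93798/2209.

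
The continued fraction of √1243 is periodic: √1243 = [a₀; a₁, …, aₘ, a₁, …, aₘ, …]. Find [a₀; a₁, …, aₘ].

a₀ = ⌊√1243⌋ = 35.

[35; 3, 1, 9, 3, 9, 1, 3, 70]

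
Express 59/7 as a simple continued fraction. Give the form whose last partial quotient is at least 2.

59 = 8*7 + 3
7 = 2*3 + 1
3 = 3*1 + 0  (stop)
So 59/7 = [8; 2, 3].

[8; 2, 3]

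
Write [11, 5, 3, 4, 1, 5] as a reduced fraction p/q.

Fold from the inside: start with 5/1.
  1 + 1/5 = 6/5
  4 + 5/6 = 29/6
  3 + 6/29 = 93/29
  5 + 29/93 = 494/93
  11 + 93/494 = 5527/494

5527/494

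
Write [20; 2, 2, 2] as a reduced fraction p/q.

245/12

Fold from the inside: start with 2/1.
  2 + 1/2 = 5/2
  2 + 2/5 = 12/5
  20 + 5/12 = 245/12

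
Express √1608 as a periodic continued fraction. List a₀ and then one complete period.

a₀ = ⌊√1608⌋ = 40.

[40; 10, 80]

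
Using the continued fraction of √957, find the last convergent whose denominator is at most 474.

13890/449

√957 = [30; 1, 14, 2, 14, 1, 60, …] (period length 6).
Convergents:
  p_0/q_0 = 30/1
  p_1/q_1 = 31/1
  p_2/q_2 = 464/15
  p_3/q_3 = 959/31
  p_4/q_4 = 13890/449
  p_5/q_5 = 14849/480
q_4 = 449 ≤ 474 < 480 = q_5, so the answer is 13890/449.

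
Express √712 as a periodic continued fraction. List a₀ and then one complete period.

[26; 1, 2, 6, 2, 1, 52]

a₀ = ⌊√712⌋ = 26.
With m₀=0, d₀=1 and mₖ₊₁ = dₖaₖ − mₖ, dₖ₊₁ = (n − mₖ₊₁²)/dₖ, aₖ₊₁ = ⌊(a₀+mₖ₊₁)/dₖ₊₁⌋:
  k=1: m=26, d=36, a=1
  k=2: m=10, d=17, a=2
  k=3: m=24, d=8, a=6
  k=4: m=24, d=17, a=2
  k=5: m=10, d=36, a=1
  k=6: m=26, d=1, a=52
d=1 and a=2a₀=52 at k=6, so the next step gives (m, d) = (26, 36) again — its k=1 value — and the period has length 6.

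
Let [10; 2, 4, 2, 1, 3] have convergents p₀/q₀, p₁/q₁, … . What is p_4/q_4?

Using pₖ = aₖpₖ₋₁ + pₖ₋₂, qₖ = aₖqₖ₋₁ + qₖ₋₂ (with p₋₁=1, p₋₂=0, q₋₁=0, q₋₂=1):
  k=0: a=10, p=10, q=1
  k=1: a=2, p=21, q=2
  k=2: a=4, p=94, q=9
  k=3: a=2, p=209, q=20
  k=4: a=1, p=303, q=29

303/29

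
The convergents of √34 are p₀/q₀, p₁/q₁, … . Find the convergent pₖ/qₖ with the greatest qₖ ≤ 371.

√34 = [5; 1, 4, 1, 10, …] (period length 4).
Convergents:
  p_0/q_0 = 5/1
  p_1/q_1 = 6/1
  p_2/q_2 = 29/5
  p_3/q_3 = 35/6
  p_4/q_4 = 379/65
  p_5/q_5 = 414/71
  p_6/q_6 = 2035/349
  p_7/q_7 = 2449/420
q_6 = 349 ≤ 371 < 420 = q_7, so the answer is 2035/349.

2035/349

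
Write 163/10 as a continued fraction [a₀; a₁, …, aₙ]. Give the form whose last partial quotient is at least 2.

163 = 16*10 + 3
10 = 3*3 + 1
3 = 3*1 + 0  (stop)
So 163/10 = [16; 3, 3].

[16; 3, 3]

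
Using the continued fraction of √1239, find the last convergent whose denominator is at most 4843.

√1239 = [35; 5, 70, …] (period length 2).
Convergents:
  p_0/q_0 = 35/1
  p_1/q_1 = 176/5
  p_2/q_2 = 12355/351
  p_3/q_3 = 61951/1760
  p_4/q_4 = 4348925/123551
q_3 = 1760 ≤ 4843 < 123551 = q_4, so the answer is 61951/1760.

61951/1760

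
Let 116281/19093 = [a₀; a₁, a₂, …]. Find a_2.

116281 = 6·19093 + 1723   →  a_0 = 6
19093 = 11·1723 + 140   →  a_1 = 11
1723 = 12·140 + 43   →  a_2 = 12

12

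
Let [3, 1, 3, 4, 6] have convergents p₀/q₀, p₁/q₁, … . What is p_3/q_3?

64/17

Using pₖ = aₖpₖ₋₁ + pₖ₋₂, qₖ = aₖqₖ₋₁ + qₖ₋₂ (with p₋₁=1, p₋₂=0, q₋₁=0, q₋₂=1):
  k=0: a=3, p=3, q=1
  k=1: a=1, p=4, q=1
  k=2: a=3, p=15, q=4
  k=3: a=4, p=64, q=17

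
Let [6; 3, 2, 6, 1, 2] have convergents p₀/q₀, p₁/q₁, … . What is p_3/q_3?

283/45

Using pₖ = aₖpₖ₋₁ + pₖ₋₂, qₖ = aₖqₖ₋₁ + qₖ₋₂ (with p₋₁=1, p₋₂=0, q₋₁=0, q₋₂=1):
  k=0: a=6, p=6, q=1
  k=1: a=3, p=19, q=3
  k=2: a=2, p=44, q=7
  k=3: a=6, p=283, q=45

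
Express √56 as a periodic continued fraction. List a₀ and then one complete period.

a₀ = ⌊√56⌋ = 7.

[7; 2, 14]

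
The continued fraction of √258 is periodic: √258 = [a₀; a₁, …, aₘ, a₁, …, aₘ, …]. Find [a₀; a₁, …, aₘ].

[16; 16, 32]

a₀ = ⌊√258⌋ = 16.
With m₀=0, d₀=1 and mₖ₊₁ = dₖaₖ − mₖ, dₖ₊₁ = (n − mₖ₊₁²)/dₖ, aₖ₊₁ = ⌊(a₀+mₖ₊₁)/dₖ₊₁⌋:
  k=1: m=16, d=2, a=16
  k=2: m=16, d=1, a=32
d=1 and a=2a₀=32 at k=2, so the next step gives (m, d) = (16, 2) again — its k=1 value — and the period has length 2.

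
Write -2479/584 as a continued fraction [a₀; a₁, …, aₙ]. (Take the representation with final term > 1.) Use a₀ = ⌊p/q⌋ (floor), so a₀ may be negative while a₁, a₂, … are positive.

-2479 = -5·584 + 441
584 = 1·441 + 143
441 = 3·143 + 12
143 = 11·12 + 11
12 = 1·11 + 1
11 = 11·1 + 0  (stop)
So -2479/584 = [-5; 1, 3, 11, 1, 11].

[-5; 1, 3, 11, 1, 11]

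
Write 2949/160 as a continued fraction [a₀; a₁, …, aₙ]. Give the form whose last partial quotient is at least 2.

[18; 2, 3, 7, 3]

2949 = 18·160 + 69
160 = 2·69 + 22
69 = 3·22 + 3
22 = 7·3 + 1
3 = 3·1 + 0  (stop)
So 2949/160 = [18; 2, 3, 7, 3].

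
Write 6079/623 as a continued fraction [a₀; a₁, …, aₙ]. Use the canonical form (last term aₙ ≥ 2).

[9; 1, 3, 7, 1, 18]

6079 = 9·623 + 472
623 = 1·472 + 151
472 = 3·151 + 19
151 = 7·19 + 18
19 = 1·18 + 1
18 = 18·1 + 0  (stop)
So 6079/623 = [9; 1, 3, 7, 1, 18].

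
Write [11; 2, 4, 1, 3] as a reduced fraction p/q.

Using pₖ = aₖpₖ₋₁ + pₖ₋₂ and qₖ = aₖqₖ₋₁ + qₖ₋₂:
  k=0: a=11, p=11, q=1
  k=1: a=2, p=23, q=2
  k=2: a=4, p=103, q=9
  k=3: a=1, p=126, q=11
  k=4: a=3, p=481, q=42

481/42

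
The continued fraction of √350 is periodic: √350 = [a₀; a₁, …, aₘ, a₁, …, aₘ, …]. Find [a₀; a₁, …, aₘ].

[18; 1, 2, 2, 2, 1, 36]

a₀ = ⌊√350⌋ = 18.
With m₀=0, d₀=1 and mₖ₊₁ = dₖaₖ − mₖ, dₖ₊₁ = (n − mₖ₊₁²)/dₖ, aₖ₊₁ = ⌊(a₀+mₖ₊₁)/dₖ₊₁⌋:
  k=1: m=18, d=26, a=1
  k=2: m=8, d=11, a=2
  k=3: m=14, d=14, a=2
  k=4: m=14, d=11, a=2
  k=5: m=8, d=26, a=1
  k=6: m=18, d=1, a=36
d=1 and a=2a₀=36 at k=6, so the next step gives (m, d) = (18, 26) again — its k=1 value — and the period has length 6.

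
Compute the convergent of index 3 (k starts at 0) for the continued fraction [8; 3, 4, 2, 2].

241/29

Using pₖ = aₖpₖ₋₁ + pₖ₋₂, qₖ = aₖqₖ₋₁ + qₖ₋₂ (with p₋₁=1, p₋₂=0, q₋₁=0, q₋₂=1):
  k=0: a=8, p=8, q=1
  k=1: a=3, p=25, q=3
  k=2: a=4, p=108, q=13
  k=3: a=2, p=241, q=29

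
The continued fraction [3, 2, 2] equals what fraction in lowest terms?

Using pₖ = aₖpₖ₋₁ + pₖ₋₂ and qₖ = aₖqₖ₋₁ + qₖ₋₂:
  k=0: a=3, p=3, q=1
  k=1: a=2, p=7, q=2
  k=2: a=2, p=17, q=5

17/5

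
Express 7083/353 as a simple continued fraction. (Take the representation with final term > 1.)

7083 = 20×353 + 23
353 = 15×23 + 8
23 = 2×8 + 7
8 = 1×7 + 1
7 = 7×1 + 0  (stop)
So 7083/353 = [20; 15, 2, 1, 7].

[20; 15, 2, 1, 7]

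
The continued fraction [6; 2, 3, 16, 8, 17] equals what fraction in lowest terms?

101186/15737

Fold from the inside: start with 17/1.
  8 + 1/17 = 137/17
  16 + 17/137 = 2209/137
  3 + 137/2209 = 6764/2209
  2 + 2209/6764 = 15737/6764
  6 + 6764/15737 = 101186/15737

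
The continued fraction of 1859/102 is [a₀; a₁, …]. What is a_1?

1859 = 18·102 + 23   →  a_0 = 18
102 = 4·23 + 10   →  a_1 = 4

4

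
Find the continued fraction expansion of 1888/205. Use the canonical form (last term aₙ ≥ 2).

1888 = 9*205 + 43
205 = 4*43 + 33
43 = 1*33 + 10
33 = 3*10 + 3
10 = 3*3 + 1
3 = 3*1 + 0  (stop)
So 1888/205 = [9; 4, 1, 3, 3, 3].

[9; 4, 1, 3, 3, 3]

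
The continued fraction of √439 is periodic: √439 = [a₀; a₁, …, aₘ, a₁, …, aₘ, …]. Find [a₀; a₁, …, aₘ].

[20; 1, 19, 1, 40]

a₀ = ⌊√439⌋ = 20.
With m₀=0, d₀=1 and mₖ₊₁ = dₖaₖ − mₖ, dₖ₊₁ = (n − mₖ₊₁²)/dₖ, aₖ₊₁ = ⌊(a₀+mₖ₊₁)/dₖ₊₁⌋:
  k=1: m=20, d=39, a=1
  k=2: m=19, d=2, a=19
  k=3: m=19, d=39, a=1
  k=4: m=20, d=1, a=40
d=1 and a=2a₀=40 at k=4, so the next step gives (m, d) = (20, 39) again — its k=1 value — and the period has length 4.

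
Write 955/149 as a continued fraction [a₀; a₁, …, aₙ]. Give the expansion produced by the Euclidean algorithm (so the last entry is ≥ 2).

955 = 6·149 + 61
149 = 2·61 + 27
61 = 2·27 + 7
27 = 3·7 + 6
7 = 1·6 + 1
6 = 6·1 + 0  (stop)
So 955/149 = [6; 2, 2, 3, 1, 6].

[6; 2, 2, 3, 1, 6]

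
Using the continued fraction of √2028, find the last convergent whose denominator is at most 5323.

√2028 = [45; 30, 90, …] (period length 2).
Convergents:
  p_0/q_0 = 45/1
  p_1/q_1 = 1351/30
  p_2/q_2 = 121635/2701
  p_3/q_3 = 3650401/81060
q_2 = 2701 ≤ 5323 < 81060 = q_3, so the answer is 121635/2701.

121635/2701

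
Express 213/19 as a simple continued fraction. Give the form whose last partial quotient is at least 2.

213 = 11×19 + 4
19 = 4×4 + 3
4 = 1×3 + 1
3 = 3×1 + 0  (stop)
So 213/19 = [11; 4, 1, 3].

[11; 4, 1, 3]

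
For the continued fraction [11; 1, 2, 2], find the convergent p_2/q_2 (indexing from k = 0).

35/3

Using pₖ = aₖpₖ₋₁ + pₖ₋₂, qₖ = aₖqₖ₋₁ + qₖ₋₂ (with p₋₁=1, p₋₂=0, q₋₁=0, q₋₂=1):
  k=0: a=11, p=11, q=1
  k=1: a=1, p=12, q=1
  k=2: a=2, p=35, q=3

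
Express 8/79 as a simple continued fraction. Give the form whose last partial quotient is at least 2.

[0; 9, 1, 7]

8 = 0*79 + 8
79 = 9*8 + 7
8 = 1*7 + 1
7 = 7*1 + 0  (stop)
So 8/79 = [0; 9, 1, 7].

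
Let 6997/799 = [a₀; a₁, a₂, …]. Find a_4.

6997 = 8·799 + 605   →  a_0 = 8
799 = 1·605 + 194   →  a_1 = 1
605 = 3·194 + 23   →  a_2 = 3
194 = 8·23 + 10   →  a_3 = 8
23 = 2·10 + 3   →  a_4 = 2

2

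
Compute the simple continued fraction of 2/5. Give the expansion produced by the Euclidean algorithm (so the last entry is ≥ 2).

2 = 0·5 + 2
5 = 2·2 + 1
2 = 2·1 + 0  (stop)
So 2/5 = [0; 2, 2].

[0; 2, 2]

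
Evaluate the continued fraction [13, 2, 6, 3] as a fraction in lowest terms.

Using pₖ = aₖpₖ₋₁ + pₖ₋₂ and qₖ = aₖqₖ₋₁ + qₖ₋₂:
  k=0: a=13, p=13, q=1
  k=1: a=2, p=27, q=2
  k=2: a=6, p=175, q=13
  k=3: a=3, p=552, q=41

552/41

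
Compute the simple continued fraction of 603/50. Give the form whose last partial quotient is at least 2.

603 = 12*50 + 3
50 = 16*3 + 2
3 = 1*2 + 1
2 = 2*1 + 0  (stop)
So 603/50 = [12; 16, 1, 2].

[12; 16, 1, 2]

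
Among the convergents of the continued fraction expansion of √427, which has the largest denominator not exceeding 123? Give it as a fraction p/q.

2521/122

√427 = [20; 1, 1, 1, 40, …] (period length 4).
Convergents:
  p_0/q_0 = 20/1
  p_1/q_1 = 21/1
  p_2/q_2 = 41/2
  p_3/q_3 = 62/3
  p_4/q_4 = 2521/122
  p_5/q_5 = 2583/125
q_4 = 122 ≤ 123 < 125 = q_5, so the answer is 2521/122.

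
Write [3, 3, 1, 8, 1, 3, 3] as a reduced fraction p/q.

1612/495

Using pₖ = aₖpₖ₋₁ + pₖ₋₂ and qₖ = aₖqₖ₋₁ + qₖ₋₂:
  k=0: a=3, p=3, q=1
  k=1: a=3, p=10, q=3
  k=2: a=1, p=13, q=4
  k=3: a=8, p=114, q=35
  k=4: a=1, p=127, q=39
  k=5: a=3, p=495, q=152
  k=6: a=3, p=1612, q=495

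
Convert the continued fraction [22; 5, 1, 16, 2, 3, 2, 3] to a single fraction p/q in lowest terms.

Fold from the inside: start with 3/1.
  2 + 1/3 = 7/3
  3 + 3/7 = 24/7
  2 + 7/24 = 55/24
  16 + 24/55 = 904/55
  1 + 55/904 = 959/904
  5 + 904/959 = 5699/959
  22 + 959/5699 = 126337/5699

126337/5699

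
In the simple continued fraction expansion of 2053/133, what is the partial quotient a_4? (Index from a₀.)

2053 = 15·133 + 58   →  a_0 = 15
133 = 2·58 + 17   →  a_1 = 2
58 = 3·17 + 7   →  a_2 = 3
17 = 2·7 + 3   →  a_3 = 2
7 = 2·3 + 1   →  a_4 = 2

2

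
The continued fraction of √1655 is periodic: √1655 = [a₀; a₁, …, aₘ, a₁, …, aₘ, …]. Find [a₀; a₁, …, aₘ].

[40; 1, 2, 7, 16, 7, 2, 1, 80]

a₀ = ⌊√1655⌋ = 40.
With m₀=0, d₀=1 and mₖ₊₁ = dₖaₖ − mₖ, dₖ₊₁ = (n − mₖ₊₁²)/dₖ, aₖ₊₁ = ⌊(a₀+mₖ₊₁)/dₖ₊₁⌋:
  k=1: m=40, d=55, a=1
  k=2: m=15, d=26, a=2
  k=3: m=37, d=11, a=7
  k=4: m=40, d=5, a=16
  k=5: m=40, d=11, a=7
  k=6: m=37, d=26, a=2
  k=7: m=15, d=55, a=1
  k=8: m=40, d=1, a=80
d=1 and a=2a₀=80 at k=8, so the next step gives (m, d) = (40, 55) again — its k=1 value — and the period has length 8.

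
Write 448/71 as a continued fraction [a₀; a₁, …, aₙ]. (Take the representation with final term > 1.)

[6; 3, 4, 2, 2]

448 = 6*71 + 22
71 = 3*22 + 5
22 = 4*5 + 2
5 = 2*2 + 1
2 = 2*1 + 0  (stop)
So 448/71 = [6; 3, 4, 2, 2].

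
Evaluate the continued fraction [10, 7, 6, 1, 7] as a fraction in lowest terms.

3985/393

Using pₖ = aₖpₖ₋₁ + pₖ₋₂ and qₖ = aₖqₖ₋₁ + qₖ₋₂:
  k=0: a=10, p=10, q=1
  k=1: a=7, p=71, q=7
  k=2: a=6, p=436, q=43
  k=3: a=1, p=507, q=50
  k=4: a=7, p=3985, q=393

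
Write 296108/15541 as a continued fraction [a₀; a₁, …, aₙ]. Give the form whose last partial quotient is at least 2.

296108 = 19×15541 + 829
15541 = 18×829 + 619
829 = 1×619 + 210
619 = 2×210 + 199
210 = 1×199 + 11
199 = 18×11 + 1
11 = 11×1 + 0  (stop)
So 296108/15541 = [19; 18, 1, 2, 1, 18, 11].

[19; 18, 1, 2, 1, 18, 11]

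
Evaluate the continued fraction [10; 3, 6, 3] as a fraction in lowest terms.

Using pₖ = aₖpₖ₋₁ + pₖ₋₂ and qₖ = aₖqₖ₋₁ + qₖ₋₂:
  k=0: a=10, p=10, q=1
  k=1: a=3, p=31, q=3
  k=2: a=6, p=196, q=19
  k=3: a=3, p=619, q=60

619/60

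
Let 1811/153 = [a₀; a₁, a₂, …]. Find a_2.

5

1811 = 11·153 + 128   →  a_0 = 11
153 = 1·128 + 25   →  a_1 = 1
128 = 5·25 + 3   →  a_2 = 5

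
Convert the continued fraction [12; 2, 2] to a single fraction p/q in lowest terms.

62/5

Fold from the inside: start with 2/1.
  2 + 1/2 = 5/2
  12 + 2/5 = 62/5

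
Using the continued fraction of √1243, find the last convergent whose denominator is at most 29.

141/4

√1243 = [35; 3, 1, 9, 3, 9, 1, 3, 70, …] (period length 8).
Convergents:
  p_0/q_0 = 35/1
  p_1/q_1 = 106/3
  p_2/q_2 = 141/4
  p_3/q_3 = 1375/39
q_2 = 4 ≤ 29 < 39 = q_3, so the answer is 141/4.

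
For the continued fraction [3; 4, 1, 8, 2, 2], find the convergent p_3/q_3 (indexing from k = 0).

Using pₖ = aₖpₖ₋₁ + pₖ₋₂, qₖ = aₖqₖ₋₁ + qₖ₋₂ (with p₋₁=1, p₋₂=0, q₋₁=0, q₋₂=1):
  k=0: a=3, p=3, q=1
  k=1: a=4, p=13, q=4
  k=2: a=1, p=16, q=5
  k=3: a=8, p=141, q=44

141/44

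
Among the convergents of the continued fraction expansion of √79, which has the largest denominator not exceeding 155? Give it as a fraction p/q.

1351/152

√79 = [8; 1, 7, 1, 16, …] (period length 4).
Convergents:
  p_0/q_0 = 8/1
  p_1/q_1 = 9/1
  p_2/q_2 = 71/8
  p_3/q_3 = 80/9
  p_4/q_4 = 1351/152
  p_5/q_5 = 1431/161
q_4 = 152 ≤ 155 < 161 = q_5, so the answer is 1351/152.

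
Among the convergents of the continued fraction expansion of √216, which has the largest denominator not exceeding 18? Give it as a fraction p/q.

147/10

√216 = [14; 1, 2, 3, 2, 1, 28, …] (period length 6).
Convergents:
  p_0/q_0 = 14/1
  p_1/q_1 = 15/1
  p_2/q_2 = 44/3
  p_3/q_3 = 147/10
  p_4/q_4 = 338/23
q_3 = 10 ≤ 18 < 23 = q_4, so the answer is 147/10.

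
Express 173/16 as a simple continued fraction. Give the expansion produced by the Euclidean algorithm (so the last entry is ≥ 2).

[10; 1, 4, 3]

173 = 10·16 + 13
16 = 1·13 + 3
13 = 4·3 + 1
3 = 3·1 + 0  (stop)
So 173/16 = [10; 1, 4, 3].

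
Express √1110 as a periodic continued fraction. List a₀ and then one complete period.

a₀ = ⌊√1110⌋ = 33.
With m₀=0, d₀=1 and mₖ₊₁ = dₖaₖ − mₖ, dₖ₊₁ = (n − mₖ₊₁²)/dₖ, aₖ₊₁ = ⌊(a₀+mₖ₊₁)/dₖ₊₁⌋:
  k=1: m=33, d=21, a=3
  k=2: m=30, d=10, a=6
  k=3: m=30, d=21, a=3
  k=4: m=33, d=1, a=66
d=1 and a=2a₀=66 at k=4, so the next step gives (m, d) = (33, 21) again — its k=1 value — and the period has length 4.

[33; 3, 6, 3, 66]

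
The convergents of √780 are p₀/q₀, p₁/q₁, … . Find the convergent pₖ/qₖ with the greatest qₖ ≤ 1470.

21868/783

√780 = [27; 1, 12, 1, 54, …] (period length 4).
Convergents:
  p_0/q_0 = 27/1
  p_1/q_1 = 28/1
  p_2/q_2 = 363/13
  p_3/q_3 = 391/14
  p_4/q_4 = 21477/769
  p_5/q_5 = 21868/783
  p_6/q_6 = 283893/10165
q_5 = 783 ≤ 1470 < 10165 = q_6, so the answer is 21868/783.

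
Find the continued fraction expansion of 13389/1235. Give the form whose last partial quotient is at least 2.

[10; 1, 5, 3, 3, 9, 2]

13389 = 10*1235 + 1039
1235 = 1*1039 + 196
1039 = 5*196 + 59
196 = 3*59 + 19
59 = 3*19 + 2
19 = 9*2 + 1
2 = 2*1 + 0  (stop)
So 13389/1235 = [10; 1, 5, 3, 3, 9, 2].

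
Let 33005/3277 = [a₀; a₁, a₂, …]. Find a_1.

33005 = 10·3277 + 235   →  a_0 = 10
3277 = 13·235 + 222   →  a_1 = 13

13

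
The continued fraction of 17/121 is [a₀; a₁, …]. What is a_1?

7

17 = 0·121 + 17   →  a_0 = 0
121 = 7·17 + 2   →  a_1 = 7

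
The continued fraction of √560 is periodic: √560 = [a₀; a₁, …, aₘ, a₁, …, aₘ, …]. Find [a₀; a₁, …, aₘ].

[23; 1, 1, 1, 46]

a₀ = ⌊√560⌋ = 23.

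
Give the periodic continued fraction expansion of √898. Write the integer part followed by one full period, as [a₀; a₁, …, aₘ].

[29; 1, 28, 1, 58]

a₀ = ⌊√898⌋ = 29.
With m₀=0, d₀=1 and mₖ₊₁ = dₖaₖ − mₖ, dₖ₊₁ = (n − mₖ₊₁²)/dₖ, aₖ₊₁ = ⌊(a₀+mₖ₊₁)/dₖ₊₁⌋:
  k=1: m=29, d=57, a=1
  k=2: m=28, d=2, a=28
  k=3: m=28, d=57, a=1
  k=4: m=29, d=1, a=58
d=1 and a=2a₀=58 at k=4, so the next step gives (m, d) = (29, 57) again — its k=1 value — and the period has length 4.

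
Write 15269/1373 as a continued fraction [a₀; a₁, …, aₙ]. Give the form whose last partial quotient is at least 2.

15269 = 11×1373 + 166
1373 = 8×166 + 45
166 = 3×45 + 31
45 = 1×31 + 14
31 = 2×14 + 3
14 = 4×3 + 2
3 = 1×2 + 1
2 = 2×1 + 0  (stop)
So 15269/1373 = [11; 8, 3, 1, 2, 4, 1, 2].

[11; 8, 3, 1, 2, 4, 1, 2]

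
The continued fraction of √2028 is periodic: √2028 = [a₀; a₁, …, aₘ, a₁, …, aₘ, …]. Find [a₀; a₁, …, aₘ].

a₀ = ⌊√2028⌋ = 45.

[45; 30, 90]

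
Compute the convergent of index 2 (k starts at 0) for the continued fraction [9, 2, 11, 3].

Using pₖ = aₖpₖ₋₁ + pₖ₋₂, qₖ = aₖqₖ₋₁ + qₖ₋₂ (with p₋₁=1, p₋₂=0, q₋₁=0, q₋₂=1):
  k=0: a=9, p=9, q=1
  k=1: a=2, p=19, q=2
  k=2: a=11, p=218, q=23

218/23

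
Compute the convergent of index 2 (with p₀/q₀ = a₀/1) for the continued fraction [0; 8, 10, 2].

Using pₖ = aₖpₖ₋₁ + pₖ₋₂, qₖ = aₖqₖ₋₁ + qₖ₋₂ (with p₋₁=1, p₋₂=0, q₋₁=0, q₋₂=1):
  k=0: a=0, p=0, q=1
  k=1: a=8, p=1, q=8
  k=2: a=10, p=10, q=81

10/81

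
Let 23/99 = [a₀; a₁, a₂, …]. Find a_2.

23 = 0·99 + 23   →  a_0 = 0
99 = 4·23 + 7   →  a_1 = 4
23 = 3·7 + 2   →  a_2 = 3

3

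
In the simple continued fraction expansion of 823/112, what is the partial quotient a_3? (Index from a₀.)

6

823 = 7·112 + 39   →  a_0 = 7
112 = 2·39 + 34   →  a_1 = 2
39 = 1·34 + 5   →  a_2 = 1
34 = 6·5 + 4   →  a_3 = 6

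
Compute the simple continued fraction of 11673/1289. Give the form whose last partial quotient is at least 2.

[9; 17, 1, 9, 3, 2]

11673 = 9×1289 + 72
1289 = 17×72 + 65
72 = 1×65 + 7
65 = 9×7 + 2
7 = 3×2 + 1
2 = 2×1 + 0  (stop)
So 11673/1289 = [9; 17, 1, 9, 3, 2].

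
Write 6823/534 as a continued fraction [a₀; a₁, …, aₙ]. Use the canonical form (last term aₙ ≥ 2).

6823 = 12·534 + 415
534 = 1·415 + 119
415 = 3·119 + 58
119 = 2·58 + 3
58 = 19·3 + 1
3 = 3·1 + 0  (stop)
So 6823/534 = [12; 1, 3, 2, 19, 3].

[12; 1, 3, 2, 19, 3]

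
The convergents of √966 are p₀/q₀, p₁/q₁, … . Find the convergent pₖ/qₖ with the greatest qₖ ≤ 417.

√966 = [31; 12, 2, 2, 2, 12, 62, …] (period length 6).
Convergents:
  p_0/q_0 = 31/1
  p_1/q_1 = 373/12
  p_2/q_2 = 777/25
  p_3/q_3 = 1927/62
  p_4/q_4 = 4631/149
  p_5/q_5 = 57499/1850
q_4 = 149 ≤ 417 < 1850 = q_5, so the answer is 4631/149.

4631/149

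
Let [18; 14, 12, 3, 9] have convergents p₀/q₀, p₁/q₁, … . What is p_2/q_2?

Using pₖ = aₖpₖ₋₁ + pₖ₋₂, qₖ = aₖqₖ₋₁ + qₖ₋₂ (with p₋₁=1, p₋₂=0, q₋₁=0, q₋₂=1):
  k=0: a=18, p=18, q=1
  k=1: a=14, p=253, q=14
  k=2: a=12, p=3054, q=169

3054/169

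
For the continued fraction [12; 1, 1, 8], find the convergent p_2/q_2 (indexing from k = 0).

25/2

Using pₖ = aₖpₖ₋₁ + pₖ₋₂, qₖ = aₖqₖ₋₁ + qₖ₋₂ (with p₋₁=1, p₋₂=0, q₋₁=0, q₋₂=1):
  k=0: a=12, p=12, q=1
  k=1: a=1, p=13, q=1
  k=2: a=1, p=25, q=2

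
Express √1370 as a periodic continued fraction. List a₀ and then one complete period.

a₀ = ⌊√1370⌋ = 37.

[37; 74]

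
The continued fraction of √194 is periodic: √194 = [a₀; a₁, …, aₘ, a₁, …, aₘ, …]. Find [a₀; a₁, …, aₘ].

a₀ = ⌊√194⌋ = 13.

[13; 1, 12, 1, 26]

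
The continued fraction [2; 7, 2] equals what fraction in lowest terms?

32/15

Using pₖ = aₖpₖ₋₁ + pₖ₋₂ and qₖ = aₖqₖ₋₁ + qₖ₋₂:
  k=0: a=2, p=2, q=1
  k=1: a=7, p=15, q=7
  k=2: a=2, p=32, q=15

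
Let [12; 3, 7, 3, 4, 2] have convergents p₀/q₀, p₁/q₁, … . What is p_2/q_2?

Using pₖ = aₖpₖ₋₁ + pₖ₋₂, qₖ = aₖqₖ₋₁ + qₖ₋₂ (with p₋₁=1, p₋₂=0, q₋₁=0, q₋₂=1):
  k=0: a=12, p=12, q=1
  k=1: a=3, p=37, q=3
  k=2: a=7, p=271, q=22

271/22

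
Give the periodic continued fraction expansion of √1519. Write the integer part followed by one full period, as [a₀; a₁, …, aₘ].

[38; 1, 37, 1, 76]

a₀ = ⌊√1519⌋ = 38.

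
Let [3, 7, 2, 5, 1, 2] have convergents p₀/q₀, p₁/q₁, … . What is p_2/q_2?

47/15

Using pₖ = aₖpₖ₋₁ + pₖ₋₂, qₖ = aₖqₖ₋₁ + qₖ₋₂ (with p₋₁=1, p₋₂=0, q₋₁=0, q₋₂=1):
  k=0: a=3, p=3, q=1
  k=1: a=7, p=22, q=7
  k=2: a=2, p=47, q=15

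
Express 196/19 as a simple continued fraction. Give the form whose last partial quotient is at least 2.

[10; 3, 6]

196 = 10*19 + 6
19 = 3*6 + 1
6 = 6*1 + 0  (stop)
So 196/19 = [10; 3, 6].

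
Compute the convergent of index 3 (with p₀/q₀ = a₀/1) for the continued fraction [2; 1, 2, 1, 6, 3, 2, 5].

11/4

Using pₖ = aₖpₖ₋₁ + pₖ₋₂, qₖ = aₖqₖ₋₁ + qₖ₋₂ (with p₋₁=1, p₋₂=0, q₋₁=0, q₋₂=1):
  k=0: a=2, p=2, q=1
  k=1: a=1, p=3, q=1
  k=2: a=2, p=8, q=3
  k=3: a=1, p=11, q=4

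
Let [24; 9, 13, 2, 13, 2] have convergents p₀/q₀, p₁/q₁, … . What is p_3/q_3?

Using pₖ = aₖpₖ₋₁ + pₖ₋₂, qₖ = aₖqₖ₋₁ + qₖ₋₂ (with p₋₁=1, p₋₂=0, q₋₁=0, q₋₂=1):
  k=0: a=24, p=24, q=1
  k=1: a=9, p=217, q=9
  k=2: a=13, p=2845, q=118
  k=3: a=2, p=5907, q=245

5907/245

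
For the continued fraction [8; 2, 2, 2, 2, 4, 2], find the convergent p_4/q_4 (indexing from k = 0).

Using pₖ = aₖpₖ₋₁ + pₖ₋₂, qₖ = aₖqₖ₋₁ + qₖ₋₂ (with p₋₁=1, p₋₂=0, q₋₁=0, q₋₂=1):
  k=0: a=8, p=8, q=1
  k=1: a=2, p=17, q=2
  k=2: a=2, p=42, q=5
  k=3: a=2, p=101, q=12
  k=4: a=2, p=244, q=29

244/29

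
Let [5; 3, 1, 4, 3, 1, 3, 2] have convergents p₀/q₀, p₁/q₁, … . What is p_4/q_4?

321/61

Using pₖ = aₖpₖ₋₁ + pₖ₋₂, qₖ = aₖqₖ₋₁ + qₖ₋₂ (with p₋₁=1, p₋₂=0, q₋₁=0, q₋₂=1):
  k=0: a=5, p=5, q=1
  k=1: a=3, p=16, q=3
  k=2: a=1, p=21, q=4
  k=3: a=4, p=100, q=19
  k=4: a=3, p=321, q=61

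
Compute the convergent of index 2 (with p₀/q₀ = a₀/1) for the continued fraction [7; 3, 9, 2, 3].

205/28

Using pₖ = aₖpₖ₋₁ + pₖ₋₂, qₖ = aₖqₖ₋₁ + qₖ₋₂ (with p₋₁=1, p₋₂=0, q₋₁=0, q₋₂=1):
  k=0: a=7, p=7, q=1
  k=1: a=3, p=22, q=3
  k=2: a=9, p=205, q=28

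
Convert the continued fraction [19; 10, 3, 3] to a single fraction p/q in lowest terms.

Using pₖ = aₖpₖ₋₁ + pₖ₋₂ and qₖ = aₖqₖ₋₁ + qₖ₋₂:
  k=0: a=19, p=19, q=1
  k=1: a=10, p=191, q=10
  k=2: a=3, p=592, q=31
  k=3: a=3, p=1967, q=103

1967/103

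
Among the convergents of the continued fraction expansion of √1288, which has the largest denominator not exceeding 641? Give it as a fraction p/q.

√1288 = [35; 1, 7, 1, 70, …] (period length 4).
Convergents:
  p_0/q_0 = 35/1
  p_1/q_1 = 36/1
  p_2/q_2 = 287/8
  p_3/q_3 = 323/9
  p_4/q_4 = 22897/638
  p_5/q_5 = 23220/647
q_4 = 638 ≤ 641 < 647 = q_5, so the answer is 22897/638.

22897/638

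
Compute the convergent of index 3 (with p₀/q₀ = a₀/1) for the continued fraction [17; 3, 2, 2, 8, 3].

294/17

Using pₖ = aₖpₖ₋₁ + pₖ₋₂, qₖ = aₖqₖ₋₁ + qₖ₋₂ (with p₋₁=1, p₋₂=0, q₋₁=0, q₋₂=1):
  k=0: a=17, p=17, q=1
  k=1: a=3, p=52, q=3
  k=2: a=2, p=121, q=7
  k=3: a=2, p=294, q=17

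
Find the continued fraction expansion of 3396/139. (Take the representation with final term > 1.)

[24; 2, 3, 6, 3]

3396 = 24·139 + 60
139 = 2·60 + 19
60 = 3·19 + 3
19 = 6·3 + 1
3 = 3·1 + 0  (stop)
So 3396/139 = [24; 2, 3, 6, 3].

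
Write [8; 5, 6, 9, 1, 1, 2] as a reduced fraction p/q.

Using pₖ = aₖpₖ₋₁ + pₖ₋₂ and qₖ = aₖqₖ₋₁ + qₖ₋₂:
  k=0: a=8, p=8, q=1
  k=1: a=5, p=41, q=5
  k=2: a=6, p=254, q=31
  k=3: a=9, p=2327, q=284
  k=4: a=1, p=2581, q=315
  k=5: a=1, p=4908, q=599
  k=6: a=2, p=12397, q=1513

12397/1513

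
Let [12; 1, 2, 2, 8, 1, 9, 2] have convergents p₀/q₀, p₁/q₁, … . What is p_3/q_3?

Using pₖ = aₖpₖ₋₁ + pₖ₋₂, qₖ = aₖqₖ₋₁ + qₖ₋₂ (with p₋₁=1, p₋₂=0, q₋₁=0, q₋₂=1):
  k=0: a=12, p=12, q=1
  k=1: a=1, p=13, q=1
  k=2: a=2, p=38, q=3
  k=3: a=2, p=89, q=7

89/7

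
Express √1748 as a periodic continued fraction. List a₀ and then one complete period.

a₀ = ⌊√1748⌋ = 41.
With m₀=0, d₀=1 and mₖ₊₁ = dₖaₖ − mₖ, dₖ₊₁ = (n − mₖ₊₁²)/dₖ, aₖ₊₁ = ⌊(a₀+mₖ₊₁)/dₖ₊₁⌋:
  k=1: m=41, d=67, a=1
  k=2: m=26, d=16, a=4
  k=3: m=38, d=19, a=4
  k=4: m=38, d=16, a=4
  k=5: m=26, d=67, a=1
  k=6: m=41, d=1, a=82
d=1 and a=2a₀=82 at k=6, so the next step gives (m, d) = (41, 67) again — its k=1 value — and the period has length 6.

[41; 1, 4, 4, 4, 1, 82]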